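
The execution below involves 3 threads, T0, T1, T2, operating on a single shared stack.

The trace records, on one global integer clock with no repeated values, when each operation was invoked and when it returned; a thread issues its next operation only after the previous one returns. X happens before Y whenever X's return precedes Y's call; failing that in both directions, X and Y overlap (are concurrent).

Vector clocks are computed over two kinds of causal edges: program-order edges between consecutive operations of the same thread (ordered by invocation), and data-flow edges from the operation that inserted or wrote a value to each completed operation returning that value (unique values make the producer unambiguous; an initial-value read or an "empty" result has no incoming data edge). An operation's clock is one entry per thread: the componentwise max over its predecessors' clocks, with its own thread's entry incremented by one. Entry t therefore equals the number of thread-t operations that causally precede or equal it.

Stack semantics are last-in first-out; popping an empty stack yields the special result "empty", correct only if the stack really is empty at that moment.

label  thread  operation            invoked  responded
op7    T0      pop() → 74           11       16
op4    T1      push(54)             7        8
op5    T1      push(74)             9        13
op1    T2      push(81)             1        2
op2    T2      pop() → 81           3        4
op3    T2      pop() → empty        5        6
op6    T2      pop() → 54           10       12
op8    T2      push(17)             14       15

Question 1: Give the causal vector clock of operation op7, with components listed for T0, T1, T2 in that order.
Answer: (1, 2, 0)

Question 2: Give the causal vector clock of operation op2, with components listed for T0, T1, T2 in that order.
Answer: (0, 0, 2)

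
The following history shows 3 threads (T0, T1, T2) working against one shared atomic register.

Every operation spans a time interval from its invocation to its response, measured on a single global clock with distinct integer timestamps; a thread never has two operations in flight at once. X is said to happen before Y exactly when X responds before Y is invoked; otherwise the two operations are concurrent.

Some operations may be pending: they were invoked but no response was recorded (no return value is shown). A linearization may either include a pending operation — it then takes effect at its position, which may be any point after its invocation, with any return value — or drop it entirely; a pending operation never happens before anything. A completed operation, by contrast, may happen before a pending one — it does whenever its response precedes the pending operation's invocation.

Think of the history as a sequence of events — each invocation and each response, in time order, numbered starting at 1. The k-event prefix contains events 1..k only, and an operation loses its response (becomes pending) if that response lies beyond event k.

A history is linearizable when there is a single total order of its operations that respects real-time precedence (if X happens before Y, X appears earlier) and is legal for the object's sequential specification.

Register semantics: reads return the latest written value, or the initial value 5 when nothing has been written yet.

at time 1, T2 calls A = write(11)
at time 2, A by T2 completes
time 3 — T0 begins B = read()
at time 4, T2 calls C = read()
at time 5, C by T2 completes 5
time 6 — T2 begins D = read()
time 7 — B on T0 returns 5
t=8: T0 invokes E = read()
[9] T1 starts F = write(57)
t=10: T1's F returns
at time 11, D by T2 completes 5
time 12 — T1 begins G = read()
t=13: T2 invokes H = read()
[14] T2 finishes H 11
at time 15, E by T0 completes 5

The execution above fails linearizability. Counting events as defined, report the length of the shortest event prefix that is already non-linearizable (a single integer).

events 1..4 are linearizable; a witness order is A:
1. A write(11), leaving value 11
adding event 5 (C responds at 5) leaves no legal real-time order
every completion of the 1 pending operation (B) was checked; none linearizes
e.g. A, C (pending dropped): illegal at step 2, since C read() → 5 cannot apply there

5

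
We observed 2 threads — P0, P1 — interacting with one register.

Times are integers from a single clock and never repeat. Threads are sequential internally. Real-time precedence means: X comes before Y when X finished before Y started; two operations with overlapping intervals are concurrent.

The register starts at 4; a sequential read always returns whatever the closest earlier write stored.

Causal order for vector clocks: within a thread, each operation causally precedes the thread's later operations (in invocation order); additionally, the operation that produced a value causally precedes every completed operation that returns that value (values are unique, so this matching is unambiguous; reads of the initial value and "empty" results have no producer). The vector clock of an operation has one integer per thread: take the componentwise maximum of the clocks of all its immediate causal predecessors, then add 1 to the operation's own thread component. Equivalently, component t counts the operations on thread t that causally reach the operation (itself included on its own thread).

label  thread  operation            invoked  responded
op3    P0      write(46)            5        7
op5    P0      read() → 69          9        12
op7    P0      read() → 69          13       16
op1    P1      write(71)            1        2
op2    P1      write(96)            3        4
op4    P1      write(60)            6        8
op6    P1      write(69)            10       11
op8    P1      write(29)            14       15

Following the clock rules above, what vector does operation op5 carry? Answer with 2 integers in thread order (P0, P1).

(2, 4)

VC(op1, invoked at 1): no causal predecessors; +1 on P1 → (0, 1)
VC(op3, invoked at 5): no causal predecessors; +1 on P0 → (1, 0)
from VC(op1)=(0, 1), op2 (invoked 3) maxes components and bumps P1 → (0, 2)
from VC(op2)=(0, 2), op4 (invoked 6) maxes components and bumps P1 → (0, 3)
from VC(op4)=(0, 3), op6 (invoked 10) maxes components and bumps P1 → (0, 4)
from VC(op6)=(0, 4), op8 (invoked 14) maxes components and bumps P1 → (0, 5)
from VC(op3)=(1, 0), VC(op6)=(0, 4), op5 (invoked 9) maxes components and bumps P0 → (2, 4)
from VC(op5)=(2, 4), VC(op6)=(0, 4), op7 (invoked 13) maxes components and bumps P0 → (3, 4)
target: VC(op5) = (2, 4)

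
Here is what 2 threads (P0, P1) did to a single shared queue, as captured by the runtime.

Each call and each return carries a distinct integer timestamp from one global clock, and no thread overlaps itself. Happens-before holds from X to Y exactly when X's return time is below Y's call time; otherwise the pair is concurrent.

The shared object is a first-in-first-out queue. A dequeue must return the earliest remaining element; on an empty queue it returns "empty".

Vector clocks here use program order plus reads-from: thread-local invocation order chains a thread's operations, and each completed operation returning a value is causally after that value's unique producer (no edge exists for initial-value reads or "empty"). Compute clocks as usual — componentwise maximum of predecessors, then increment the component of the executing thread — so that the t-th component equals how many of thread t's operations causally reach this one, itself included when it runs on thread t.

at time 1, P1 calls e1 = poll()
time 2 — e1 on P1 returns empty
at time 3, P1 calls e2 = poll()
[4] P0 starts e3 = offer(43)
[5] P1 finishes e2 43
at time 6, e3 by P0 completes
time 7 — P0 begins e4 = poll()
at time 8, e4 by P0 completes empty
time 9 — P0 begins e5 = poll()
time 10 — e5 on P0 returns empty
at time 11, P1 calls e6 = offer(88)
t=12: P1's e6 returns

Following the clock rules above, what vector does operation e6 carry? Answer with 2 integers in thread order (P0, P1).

(1, 3)

invoked at 1, e1 has no predecessors; its own P1 bump gives (0, 1)
invoked at 4, e3 has no predecessors; its own P0 bump gives (1, 0)
VC(e4, invoked at 7): max of VC(e3)=(1, 0), then +1 on thread P0 → (2, 0)
VC(e2, invoked at 3): max of VC(e1)=(0, 1), VC(e3)=(1, 0), then +1 on thread P1 → (1, 2)
VC(e5, invoked at 9): max of VC(e4)=(2, 0), then +1 on thread P0 → (3, 0)
VC(e6, invoked at 11): max of VC(e2)=(1, 2), then +1 on thread P1 → (1, 3)
target: VC(e6) = (1, 3)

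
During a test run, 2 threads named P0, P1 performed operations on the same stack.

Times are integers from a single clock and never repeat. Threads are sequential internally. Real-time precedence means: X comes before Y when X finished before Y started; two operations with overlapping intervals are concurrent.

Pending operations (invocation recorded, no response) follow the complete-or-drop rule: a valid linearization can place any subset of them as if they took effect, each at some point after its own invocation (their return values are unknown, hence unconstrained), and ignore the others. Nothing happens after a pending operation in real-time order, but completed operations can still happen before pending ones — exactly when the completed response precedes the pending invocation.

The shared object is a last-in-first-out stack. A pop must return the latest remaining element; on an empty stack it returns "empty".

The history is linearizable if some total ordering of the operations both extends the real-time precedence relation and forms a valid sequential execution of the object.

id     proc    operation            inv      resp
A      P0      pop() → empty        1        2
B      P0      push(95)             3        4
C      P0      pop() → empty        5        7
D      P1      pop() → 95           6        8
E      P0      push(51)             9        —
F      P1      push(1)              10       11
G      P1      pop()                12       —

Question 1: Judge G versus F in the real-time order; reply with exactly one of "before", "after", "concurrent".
Answer: after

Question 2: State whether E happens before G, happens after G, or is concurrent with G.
Answer: concurrent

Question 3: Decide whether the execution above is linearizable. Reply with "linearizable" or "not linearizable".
a witness: A, B, D, C, E, F
1. A pop() → empty, leaving stack <>
2. B push(95), leaving stack <95>
3. D pop() → 95, leaving stack <>
4. C pop() → empty, leaving stack <>
5. E push(51) (pending, included), leaving stack <51>
6. F push(1), leaving stack <51,1>

linearizable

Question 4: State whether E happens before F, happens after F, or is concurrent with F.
Answer: concurrent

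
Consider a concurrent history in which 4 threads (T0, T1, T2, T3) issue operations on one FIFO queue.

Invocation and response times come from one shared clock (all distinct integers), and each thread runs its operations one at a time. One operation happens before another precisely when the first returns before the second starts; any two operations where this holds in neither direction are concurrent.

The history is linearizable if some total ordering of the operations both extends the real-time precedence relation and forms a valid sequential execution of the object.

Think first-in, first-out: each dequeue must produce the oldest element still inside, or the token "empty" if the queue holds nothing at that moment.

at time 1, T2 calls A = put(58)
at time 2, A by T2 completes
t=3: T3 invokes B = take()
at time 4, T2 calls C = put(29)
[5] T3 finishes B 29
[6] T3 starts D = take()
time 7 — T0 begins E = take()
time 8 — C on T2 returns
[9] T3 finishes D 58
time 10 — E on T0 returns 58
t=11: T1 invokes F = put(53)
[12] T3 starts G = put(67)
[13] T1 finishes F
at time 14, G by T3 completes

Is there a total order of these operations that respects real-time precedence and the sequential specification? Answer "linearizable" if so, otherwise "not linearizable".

not linearizable

events 1..4 are fine; event 5 — the response of B at time 5 — makes the prefix non-linearizable
the completed operations (2 total) allow one real-time order; the FIFO queue replay rejects it
every completion of the 1 pending operation (C) was checked; none linearizes
for example A, B (pending dropped) fails at step 2: B take() → 29 is not legal there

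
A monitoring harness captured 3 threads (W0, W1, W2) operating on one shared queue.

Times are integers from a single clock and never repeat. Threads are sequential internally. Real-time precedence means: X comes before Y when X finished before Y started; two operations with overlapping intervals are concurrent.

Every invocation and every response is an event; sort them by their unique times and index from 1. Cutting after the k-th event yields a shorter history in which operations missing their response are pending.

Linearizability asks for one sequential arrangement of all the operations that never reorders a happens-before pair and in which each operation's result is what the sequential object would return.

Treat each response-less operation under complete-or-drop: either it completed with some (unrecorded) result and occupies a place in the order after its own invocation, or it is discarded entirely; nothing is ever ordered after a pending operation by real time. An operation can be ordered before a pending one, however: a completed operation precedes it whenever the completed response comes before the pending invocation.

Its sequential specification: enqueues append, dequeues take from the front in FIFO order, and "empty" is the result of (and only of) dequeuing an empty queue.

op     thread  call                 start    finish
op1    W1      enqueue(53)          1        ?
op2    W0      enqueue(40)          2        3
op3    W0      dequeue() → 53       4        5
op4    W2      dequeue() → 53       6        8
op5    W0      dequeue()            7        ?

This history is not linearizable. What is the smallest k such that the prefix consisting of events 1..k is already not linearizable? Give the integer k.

one valid order for events 1..7 is op1, op2, op3:
step 1: op1 enqueue(53) (pending, included) — queue <53>
step 2: op2 enqueue(40) — queue <53,40>
step 3: op3 dequeue() → 53 — queue <40>
once event 8 joins (op4's response, time 8), exhaustive search finds no witness
no escape via the 2 pending operations (op1, op5): every completion choice fails
one such order, op2, op3, op4 (pending dropped), breaks at step 2 where op3 dequeue() → 53 is illegal

8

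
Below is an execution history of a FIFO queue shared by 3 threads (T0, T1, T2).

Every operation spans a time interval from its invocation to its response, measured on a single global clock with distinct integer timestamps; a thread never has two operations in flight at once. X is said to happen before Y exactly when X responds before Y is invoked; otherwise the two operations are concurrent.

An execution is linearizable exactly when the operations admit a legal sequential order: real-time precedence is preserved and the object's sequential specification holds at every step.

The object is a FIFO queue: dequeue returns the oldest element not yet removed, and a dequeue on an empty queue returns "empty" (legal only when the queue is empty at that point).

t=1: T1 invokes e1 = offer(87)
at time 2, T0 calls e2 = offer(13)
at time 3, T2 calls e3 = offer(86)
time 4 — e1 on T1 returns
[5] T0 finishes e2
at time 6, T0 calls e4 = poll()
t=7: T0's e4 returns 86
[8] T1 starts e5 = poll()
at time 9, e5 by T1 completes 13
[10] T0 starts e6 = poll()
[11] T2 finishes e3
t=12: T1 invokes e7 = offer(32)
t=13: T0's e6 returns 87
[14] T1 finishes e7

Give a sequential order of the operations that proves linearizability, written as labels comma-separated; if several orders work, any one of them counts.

step 1: e3 offer(86) — queue <86>
step 2: e2 offer(13) — queue <86,13>
step 3: e1 offer(87) — queue <86,13,87>
step 4: e4 poll() → 86 — queue <13,87>
step 5: e5 poll() → 13 — queue <87>
step 6: e6 poll() → 87 — queue <>
step 7: e7 offer(32) — queue <32>

e3, e2, e1, e4, e5, e6, e7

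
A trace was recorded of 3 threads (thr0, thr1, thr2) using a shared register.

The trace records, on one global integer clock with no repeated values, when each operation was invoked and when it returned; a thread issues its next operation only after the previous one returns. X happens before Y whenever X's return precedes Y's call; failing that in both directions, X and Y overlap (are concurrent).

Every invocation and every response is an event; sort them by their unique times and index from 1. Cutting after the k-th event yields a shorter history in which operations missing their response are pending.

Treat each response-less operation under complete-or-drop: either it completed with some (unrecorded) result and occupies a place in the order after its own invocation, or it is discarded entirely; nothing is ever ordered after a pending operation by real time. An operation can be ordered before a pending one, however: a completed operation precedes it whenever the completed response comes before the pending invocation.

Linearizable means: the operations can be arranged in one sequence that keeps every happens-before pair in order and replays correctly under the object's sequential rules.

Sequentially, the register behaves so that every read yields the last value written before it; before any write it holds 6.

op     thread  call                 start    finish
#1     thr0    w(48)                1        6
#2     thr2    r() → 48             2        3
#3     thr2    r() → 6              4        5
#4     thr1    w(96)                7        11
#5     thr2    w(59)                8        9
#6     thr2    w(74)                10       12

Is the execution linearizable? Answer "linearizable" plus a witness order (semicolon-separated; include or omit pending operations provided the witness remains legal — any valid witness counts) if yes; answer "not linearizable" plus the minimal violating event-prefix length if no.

not linearizable — minimal violating prefix: 5 events

through event 4 a valid linearization exists; event 5 (#3 responding at time 5) ends that
a single order respects real time; the 2 completed register operations fail replay along it
completion choices over the 1 pending operation (#1) were checked; none helps
e.g. #2, #3 (pending dropped): illegal at step 1, since #2 r() → 48 cannot apply there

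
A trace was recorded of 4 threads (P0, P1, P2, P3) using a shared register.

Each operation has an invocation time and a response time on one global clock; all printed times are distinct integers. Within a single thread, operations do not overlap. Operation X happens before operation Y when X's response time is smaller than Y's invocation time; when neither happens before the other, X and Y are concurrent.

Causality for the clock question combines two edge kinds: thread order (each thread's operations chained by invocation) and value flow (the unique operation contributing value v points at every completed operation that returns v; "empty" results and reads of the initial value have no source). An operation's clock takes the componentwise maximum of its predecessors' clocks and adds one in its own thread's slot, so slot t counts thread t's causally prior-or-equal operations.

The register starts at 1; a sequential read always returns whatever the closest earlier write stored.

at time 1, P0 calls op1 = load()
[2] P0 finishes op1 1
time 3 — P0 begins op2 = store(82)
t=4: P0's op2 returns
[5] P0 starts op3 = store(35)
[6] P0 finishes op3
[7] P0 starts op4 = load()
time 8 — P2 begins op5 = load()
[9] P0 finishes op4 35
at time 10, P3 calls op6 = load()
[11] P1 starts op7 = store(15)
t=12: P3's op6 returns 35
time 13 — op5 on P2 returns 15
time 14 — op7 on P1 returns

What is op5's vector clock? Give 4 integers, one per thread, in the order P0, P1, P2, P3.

root op op7, invoked 11: fresh clock plus P1's own tick → (0, 1, 0, 0)
root op op1, invoked 1: fresh clock plus P0's own tick → (1, 0, 0, 0)
invoked at 8, op5 merges VC(op7)=(0, 1, 0, 0) and bumps P2's slot → (0, 1, 1, 0)
invoked at 3, op2 merges VC(op1)=(1, 0, 0, 0) and bumps P0's slot → (2, 0, 0, 0)
invoked at 5, op3 merges VC(op2)=(2, 0, 0, 0) and bumps P0's slot → (3, 0, 0, 0)
invoked at 10, op6 merges VC(op3)=(3, 0, 0, 0) and bumps P3's slot → (3, 0, 0, 1)
invoked at 7, op4 merges VC(op3)=(3, 0, 0, 0) and bumps P0's slot → (4, 0, 0, 0)
target: VC(op5) = (0, 1, 1, 0)

(0, 1, 1, 0)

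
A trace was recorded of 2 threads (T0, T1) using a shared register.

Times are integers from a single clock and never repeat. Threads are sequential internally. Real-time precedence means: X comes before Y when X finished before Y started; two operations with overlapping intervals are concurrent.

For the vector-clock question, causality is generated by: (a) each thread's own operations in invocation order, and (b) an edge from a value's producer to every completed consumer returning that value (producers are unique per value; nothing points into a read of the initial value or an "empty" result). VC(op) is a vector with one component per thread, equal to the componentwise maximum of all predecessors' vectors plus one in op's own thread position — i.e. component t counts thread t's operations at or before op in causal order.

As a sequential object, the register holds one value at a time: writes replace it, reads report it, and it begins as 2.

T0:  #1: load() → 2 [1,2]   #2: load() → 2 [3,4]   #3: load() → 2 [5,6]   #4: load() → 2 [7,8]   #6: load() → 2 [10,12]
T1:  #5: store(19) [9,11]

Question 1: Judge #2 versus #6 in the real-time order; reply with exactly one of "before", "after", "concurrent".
Answer: before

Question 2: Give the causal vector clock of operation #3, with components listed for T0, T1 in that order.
Answer: (3, 0)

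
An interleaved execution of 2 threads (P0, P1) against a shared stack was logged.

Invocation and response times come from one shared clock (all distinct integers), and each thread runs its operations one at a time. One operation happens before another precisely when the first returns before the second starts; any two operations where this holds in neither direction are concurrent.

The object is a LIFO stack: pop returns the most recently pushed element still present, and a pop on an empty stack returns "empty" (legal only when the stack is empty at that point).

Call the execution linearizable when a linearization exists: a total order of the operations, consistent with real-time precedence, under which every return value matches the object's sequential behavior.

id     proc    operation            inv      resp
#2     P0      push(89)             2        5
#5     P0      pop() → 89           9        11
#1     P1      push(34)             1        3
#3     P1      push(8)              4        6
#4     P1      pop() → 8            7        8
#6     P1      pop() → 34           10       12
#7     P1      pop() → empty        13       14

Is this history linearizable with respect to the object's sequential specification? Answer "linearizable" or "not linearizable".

witness order: #1, #2, #3, #4, #5, #6, #7
step 1: #1 push(34) — stack <34>
step 2: #2 push(89) — stack <34,89>
step 3: #3 push(8) — stack <34,89,8>
step 4: #4 pop() → 8 — stack <34,89>
step 5: #5 pop() → 89 — stack <34>
step 6: #6 pop() → 34 — stack <>
step 7: #7 pop() → empty — stack <>

linearizable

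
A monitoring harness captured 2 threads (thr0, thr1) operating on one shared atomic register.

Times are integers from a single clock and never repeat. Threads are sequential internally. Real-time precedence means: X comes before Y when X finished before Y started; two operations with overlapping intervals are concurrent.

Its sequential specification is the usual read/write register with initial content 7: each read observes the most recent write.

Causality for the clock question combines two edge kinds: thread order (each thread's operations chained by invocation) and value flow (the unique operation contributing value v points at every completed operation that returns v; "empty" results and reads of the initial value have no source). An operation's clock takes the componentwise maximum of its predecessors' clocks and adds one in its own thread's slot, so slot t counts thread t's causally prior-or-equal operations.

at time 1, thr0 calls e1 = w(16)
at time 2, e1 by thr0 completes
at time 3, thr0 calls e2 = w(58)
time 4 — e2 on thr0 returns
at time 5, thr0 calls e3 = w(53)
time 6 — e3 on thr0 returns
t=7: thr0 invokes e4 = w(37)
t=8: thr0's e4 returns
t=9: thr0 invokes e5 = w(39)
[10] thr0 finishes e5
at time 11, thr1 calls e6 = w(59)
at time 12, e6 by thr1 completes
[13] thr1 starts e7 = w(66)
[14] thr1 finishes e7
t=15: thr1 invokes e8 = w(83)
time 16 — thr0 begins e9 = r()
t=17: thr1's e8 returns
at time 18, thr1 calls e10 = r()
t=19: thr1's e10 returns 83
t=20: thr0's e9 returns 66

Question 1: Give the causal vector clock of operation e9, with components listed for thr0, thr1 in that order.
(6, 2)

root op e6, invoked 11: fresh clock plus thr1's own tick → (0, 1)
root op e1, invoked 1: fresh clock plus thr0's own tick → (1, 0)
invoked at 13, e7 merges VC(e6)=(0, 1) and bumps thr1's slot → (0, 2)
invoked at 3, e2 merges VC(e1)=(1, 0) and bumps thr0's slot → (2, 0)
invoked at 15, e8 merges VC(e7)=(0, 2) and bumps thr1's slot → (0, 3)
invoked at 5, e3 merges VC(e2)=(2, 0) and bumps thr0's slot → (3, 0)
invoked at 18, e10 merges VC(e8)=(0, 3) and bumps thr1's slot → (0, 4)
invoked at 7, e4 merges VC(e3)=(3, 0) and bumps thr0's slot → (4, 0)
invoked at 9, e5 merges VC(e4)=(4, 0) and bumps thr0's slot → (5, 0)
invoked at 16, e9 merges VC(e5)=(5, 0), VC(e7)=(0, 2) and bumps thr0's slot → (6, 2)
target: VC(e9) = (6, 2)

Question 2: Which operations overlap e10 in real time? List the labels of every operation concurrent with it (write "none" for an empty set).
e9

e10 spans [18,19]: anything still running between times 18 and 19 counts as concurrent
e1 [1,2]: before
e2 [3,4]: before
e3 [5,6]: before
e4 [7,8]: before
e5 [9,10]: before
e6 [11,12]: before
e7 [13,14]: before
e8 [15,17]: before
e9 [16,20]: concurrent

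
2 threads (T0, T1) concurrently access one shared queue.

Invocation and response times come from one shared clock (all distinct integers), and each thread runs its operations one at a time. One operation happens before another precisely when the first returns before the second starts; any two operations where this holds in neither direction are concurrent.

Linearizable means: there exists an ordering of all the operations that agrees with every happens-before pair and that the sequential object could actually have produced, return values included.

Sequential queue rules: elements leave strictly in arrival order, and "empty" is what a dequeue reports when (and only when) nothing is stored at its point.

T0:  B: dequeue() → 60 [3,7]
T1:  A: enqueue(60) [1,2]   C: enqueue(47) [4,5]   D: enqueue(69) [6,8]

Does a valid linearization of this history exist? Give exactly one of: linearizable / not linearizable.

witness order: A, B, C, D
1. A enqueue(60), leaving queue <60>
2. B dequeue() → 60, leaving queue <>
3. C enqueue(47), leaving queue <47>
4. D enqueue(69), leaving queue <47,69>

linearizable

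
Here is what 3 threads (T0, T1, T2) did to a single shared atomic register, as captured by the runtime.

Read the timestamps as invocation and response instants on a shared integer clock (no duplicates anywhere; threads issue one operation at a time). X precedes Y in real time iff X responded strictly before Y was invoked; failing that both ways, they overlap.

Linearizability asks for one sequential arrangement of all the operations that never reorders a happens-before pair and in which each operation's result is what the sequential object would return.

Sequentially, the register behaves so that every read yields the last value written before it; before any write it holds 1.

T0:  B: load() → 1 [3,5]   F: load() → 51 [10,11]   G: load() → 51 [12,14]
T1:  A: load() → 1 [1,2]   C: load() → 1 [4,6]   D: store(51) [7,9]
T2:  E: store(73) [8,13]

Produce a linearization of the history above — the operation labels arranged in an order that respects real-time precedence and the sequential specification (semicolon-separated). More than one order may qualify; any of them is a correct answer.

A; B; C; D; F; G; E

step 1: A load() → 1 — value 1
step 2: B load() → 1 — value 1
step 3: C load() → 1 — value 1
step 4: D store(51) — value 51
step 5: F load() → 51 — value 51
step 6: G load() → 51 — value 51
step 7: E store(73) — value 73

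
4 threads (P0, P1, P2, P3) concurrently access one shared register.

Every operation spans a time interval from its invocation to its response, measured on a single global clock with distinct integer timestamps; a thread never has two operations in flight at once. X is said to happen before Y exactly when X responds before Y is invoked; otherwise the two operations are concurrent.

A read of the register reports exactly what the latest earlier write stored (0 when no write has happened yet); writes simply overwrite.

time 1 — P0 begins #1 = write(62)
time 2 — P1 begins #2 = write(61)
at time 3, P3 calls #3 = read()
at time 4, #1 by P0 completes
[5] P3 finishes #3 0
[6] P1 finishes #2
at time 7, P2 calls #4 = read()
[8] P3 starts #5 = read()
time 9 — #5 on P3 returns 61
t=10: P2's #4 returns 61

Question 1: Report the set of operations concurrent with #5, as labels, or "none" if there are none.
#4

concurrent with #5 ([8,9]): every op whose interval crosses 8..9
#1 [1,4]: before
#2 [2,6]: before
#3 [3,5]: before
#4 [7,10]: concurrent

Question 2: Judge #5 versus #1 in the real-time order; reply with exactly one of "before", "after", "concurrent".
after

#5 spans [8,9], #1 spans [1,4]
resp(#1)=4 < inv(#5)=8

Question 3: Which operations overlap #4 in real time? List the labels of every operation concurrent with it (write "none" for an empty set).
#5

#4 spans [7,10]; an op avoiding the whole window 7..10 is ordered, any other is concurrent
#1 [1,4]: before
#2 [2,6]: before
#3 [3,5]: before
#5 [8,9]: concurrent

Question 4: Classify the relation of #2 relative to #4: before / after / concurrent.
before

#2 spans [2,6], #4 spans [7,10]
resp(#2)=6 < inv(#4)=7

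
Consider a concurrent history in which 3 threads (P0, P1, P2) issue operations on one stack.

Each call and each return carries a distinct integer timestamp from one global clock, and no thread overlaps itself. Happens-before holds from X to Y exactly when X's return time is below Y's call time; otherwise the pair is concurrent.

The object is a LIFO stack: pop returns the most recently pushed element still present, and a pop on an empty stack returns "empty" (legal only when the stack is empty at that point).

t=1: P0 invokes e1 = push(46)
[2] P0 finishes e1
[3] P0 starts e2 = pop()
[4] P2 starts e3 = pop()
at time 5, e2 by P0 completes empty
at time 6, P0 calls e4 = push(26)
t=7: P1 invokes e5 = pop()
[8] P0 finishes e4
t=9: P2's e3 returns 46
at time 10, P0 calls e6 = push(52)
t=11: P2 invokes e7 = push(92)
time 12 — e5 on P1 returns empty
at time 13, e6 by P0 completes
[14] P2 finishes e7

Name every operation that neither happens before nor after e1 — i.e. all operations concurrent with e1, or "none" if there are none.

none

e1 spans [1,2]: anything still running between times 1 and 2 counts as concurrent
e2 [3,5]: after
e3 [4,9]: after
e4 [6,8]: after
e5 [7,12]: after
e6 [10,13]: after
e7 [11,14]: after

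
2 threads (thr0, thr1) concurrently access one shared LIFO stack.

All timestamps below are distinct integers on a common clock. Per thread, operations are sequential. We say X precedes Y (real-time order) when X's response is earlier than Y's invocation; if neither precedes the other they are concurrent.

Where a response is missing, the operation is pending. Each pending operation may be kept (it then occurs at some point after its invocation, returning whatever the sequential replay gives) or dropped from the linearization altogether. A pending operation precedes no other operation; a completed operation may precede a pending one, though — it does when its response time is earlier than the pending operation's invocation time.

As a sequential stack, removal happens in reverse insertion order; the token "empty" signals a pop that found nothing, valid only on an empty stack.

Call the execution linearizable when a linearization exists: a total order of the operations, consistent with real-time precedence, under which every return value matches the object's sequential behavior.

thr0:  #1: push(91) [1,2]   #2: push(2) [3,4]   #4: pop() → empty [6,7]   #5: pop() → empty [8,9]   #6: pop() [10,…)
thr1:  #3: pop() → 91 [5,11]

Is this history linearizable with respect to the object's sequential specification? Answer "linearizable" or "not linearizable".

through event 6 a valid linearization exists; event 7 (#4 responding at time 7) ends that
the sole real-time-consistent order of 3 completed operations fails the LIFO stack replay
every completion of the 1 pending operation (#3) was checked; none linearizes
take #1, #2, #4 (pending dropped): step 3 already fails, because #4 pop() → empty cannot occur there

not linearizable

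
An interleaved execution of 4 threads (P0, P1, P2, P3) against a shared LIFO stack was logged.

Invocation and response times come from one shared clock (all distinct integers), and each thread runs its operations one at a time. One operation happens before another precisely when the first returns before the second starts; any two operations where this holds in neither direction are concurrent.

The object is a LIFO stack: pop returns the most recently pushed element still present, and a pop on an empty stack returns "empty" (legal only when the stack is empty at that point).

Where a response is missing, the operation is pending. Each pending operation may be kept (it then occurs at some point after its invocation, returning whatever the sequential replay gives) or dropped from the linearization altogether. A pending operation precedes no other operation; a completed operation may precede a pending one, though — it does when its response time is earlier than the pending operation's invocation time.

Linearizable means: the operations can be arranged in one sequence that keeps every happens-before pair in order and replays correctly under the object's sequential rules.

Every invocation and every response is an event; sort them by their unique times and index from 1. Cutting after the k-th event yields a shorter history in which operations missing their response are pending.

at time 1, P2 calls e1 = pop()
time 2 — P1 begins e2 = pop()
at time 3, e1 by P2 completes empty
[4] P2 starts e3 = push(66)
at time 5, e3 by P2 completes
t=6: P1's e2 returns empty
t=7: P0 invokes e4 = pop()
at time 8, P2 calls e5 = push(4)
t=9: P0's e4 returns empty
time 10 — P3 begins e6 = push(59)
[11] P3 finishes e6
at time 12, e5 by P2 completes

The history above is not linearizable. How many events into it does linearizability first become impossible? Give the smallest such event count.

events 1..8 are still linearizable — one witness is e1, e2, e3:
1. e1 pop() → empty, leaving stack <>
2. e2 pop() → empty, leaving stack <>
3. e3 push(66), leaving stack <66>
at event 9 (e4's time-9 response) nothing linearizes any more
include/drop combinations of the 1 pending operation (e5) were all tried; none helps
take e1, e2, e3, e4 (pending dropped): step 4 already fails, because e4 pop() → empty cannot occur there
take e1, e3, e2, e4 (pending dropped): step 3 already fails, because e2 pop() → empty cannot occur there

9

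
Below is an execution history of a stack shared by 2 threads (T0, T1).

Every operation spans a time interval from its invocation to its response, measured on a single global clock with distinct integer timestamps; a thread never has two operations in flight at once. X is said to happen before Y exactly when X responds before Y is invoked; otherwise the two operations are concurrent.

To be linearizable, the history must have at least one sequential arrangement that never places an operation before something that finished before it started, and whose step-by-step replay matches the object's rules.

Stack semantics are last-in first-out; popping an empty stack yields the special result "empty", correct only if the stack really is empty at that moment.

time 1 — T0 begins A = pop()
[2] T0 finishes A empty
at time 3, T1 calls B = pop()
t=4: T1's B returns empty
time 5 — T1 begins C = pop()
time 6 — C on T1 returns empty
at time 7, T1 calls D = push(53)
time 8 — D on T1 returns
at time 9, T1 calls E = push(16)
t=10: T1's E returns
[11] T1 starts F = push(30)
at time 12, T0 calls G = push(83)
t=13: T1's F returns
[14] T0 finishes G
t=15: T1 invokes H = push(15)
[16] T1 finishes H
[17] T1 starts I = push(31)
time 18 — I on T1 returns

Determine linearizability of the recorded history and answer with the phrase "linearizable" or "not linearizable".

linearizable

a witness: A, B, C, D, E, F, G, H, I
after step 1 (A pop() → empty): stack <>
after step 2 (B pop() → empty): stack <>
after step 3 (C pop() → empty): stack <>
after step 4 (D push(53)): stack <53>
after step 5 (E push(16)): stack <53,16>
after step 6 (F push(30)): stack <53,16,30>
after step 7 (G push(83)): stack <53,16,30,83>
after step 8 (H push(15)): stack <53,16,30,83,15>
after step 9 (I push(31)): stack <53,16,30,83,15,31>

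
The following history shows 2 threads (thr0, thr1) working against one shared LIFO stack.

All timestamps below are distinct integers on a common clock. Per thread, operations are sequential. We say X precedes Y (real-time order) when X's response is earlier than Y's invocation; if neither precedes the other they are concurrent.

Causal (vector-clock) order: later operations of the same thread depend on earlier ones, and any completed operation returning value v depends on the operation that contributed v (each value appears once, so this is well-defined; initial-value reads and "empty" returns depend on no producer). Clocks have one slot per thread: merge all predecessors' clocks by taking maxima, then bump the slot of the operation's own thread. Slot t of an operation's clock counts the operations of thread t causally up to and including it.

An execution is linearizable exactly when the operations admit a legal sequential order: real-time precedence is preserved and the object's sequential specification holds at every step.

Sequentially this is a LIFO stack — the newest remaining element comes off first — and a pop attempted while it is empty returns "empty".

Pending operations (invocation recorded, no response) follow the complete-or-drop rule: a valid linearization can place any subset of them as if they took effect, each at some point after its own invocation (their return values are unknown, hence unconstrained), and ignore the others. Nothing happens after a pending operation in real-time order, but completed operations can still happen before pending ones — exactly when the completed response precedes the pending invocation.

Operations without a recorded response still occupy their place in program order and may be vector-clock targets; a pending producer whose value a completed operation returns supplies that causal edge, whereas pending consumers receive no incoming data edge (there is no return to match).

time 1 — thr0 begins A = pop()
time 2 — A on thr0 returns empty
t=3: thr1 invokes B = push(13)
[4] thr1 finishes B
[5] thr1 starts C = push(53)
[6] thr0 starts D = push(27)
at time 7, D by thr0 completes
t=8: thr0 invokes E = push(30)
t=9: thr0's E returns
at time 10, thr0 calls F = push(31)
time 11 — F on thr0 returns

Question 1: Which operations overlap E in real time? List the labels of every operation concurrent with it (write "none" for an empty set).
C

E runs from 8 to 9; window-overlapping ops are concurrent
A [1,2]: before
B [3,4]: before
C [5,…): concurrent
D [6,7]: before
F [10,11]: after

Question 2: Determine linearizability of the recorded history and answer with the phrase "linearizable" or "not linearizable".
linearizable

a witness: A, B, C, D, E, F
1. A pop() → empty, leaving stack <>
2. B push(13), leaving stack <13>
3. C push(53) (pending, included), leaving stack <13,53>
4. D push(27), leaving stack <13,53,27>
5. E push(30), leaving stack <13,53,27,30>
6. F push(31), leaving stack <13,53,27,30,31>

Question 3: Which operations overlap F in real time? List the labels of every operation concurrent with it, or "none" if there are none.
C

overlap test against F [10,11]: concurrent iff the interval meets 10..11
A [1,2]: before
B [3,4]: before
C [5,…): concurrent
D [6,7]: before
E [8,9]: before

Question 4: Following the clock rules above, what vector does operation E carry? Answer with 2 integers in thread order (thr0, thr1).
(3, 0)

B, invoked 3, has no incoming edges; only thr1's bump applies → (0, 1)
A, invoked 1, has no incoming edges; only thr0's bump applies → (1, 0)
merge at C (invoked 5): VC(B)=(0, 1), own-thread bump on thr1 → (0, 2)
merge at D (invoked 6): VC(A)=(1, 0), own-thread bump on thr0 → (2, 0)
merge at E (invoked 8): VC(D)=(2, 0), own-thread bump on thr0 → (3, 0)
merge at F (invoked 10): VC(E)=(3, 0), own-thread bump on thr0 → (4, 0)
target: VC(E) = (3, 0)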